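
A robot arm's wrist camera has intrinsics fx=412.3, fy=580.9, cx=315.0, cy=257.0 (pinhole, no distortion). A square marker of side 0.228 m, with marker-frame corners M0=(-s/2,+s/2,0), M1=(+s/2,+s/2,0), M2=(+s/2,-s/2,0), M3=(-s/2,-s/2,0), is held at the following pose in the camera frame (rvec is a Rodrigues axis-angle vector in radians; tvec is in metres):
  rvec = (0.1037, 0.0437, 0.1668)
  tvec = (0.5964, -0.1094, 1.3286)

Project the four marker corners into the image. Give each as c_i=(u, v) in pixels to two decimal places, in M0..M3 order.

c0=(457.71, 249.77) c1=(527.84, 266.37) c2=(543.49, 167.57) c3=(471.97, 151.26)

Intrinsics K: fx=412.3, fy=580.9, cx=315.0, cy=257.0
Marker side s = 0.228 m; corners in marker frame (Z=0):
  M0 = (-0.1140, +0.1140, 0)
  M1 = (+0.1140, +0.1140, 0)
  M2 = (+0.1140, -0.1140, 0)
  M3 = (-0.1140, -0.1140, 0)
rvec = (0.1037, 0.0437, 0.1668), |rvec| = θ = 0.20121 rad = 11.529°
Rodrigues: sinθ=0.19986, 1−cosθ=0.02017; R = I + sinθ·[k]× + (1−cosθ)·[k]×²:
    [+0.98518 -0.16342 +0.05203]
    [+0.16793 +0.98078 -0.09937]
    [-0.03479 +0.10663 +0.99369]
t = (0.5964, -0.1094, 1.3286) m
M0: Pc = R·M0+t = (+0.46546, -0.01674, +1.34472); u = 412.3·(+0.46546)/1.34472 + 315.0 = 457.7127, v = 580.9·(-0.01674)/1.34472 + 257.0 = 249.7703
M1: Pc = R·M1+t = (+0.69008, +0.02155, +1.33679); u = 412.3·(+0.69008)/1.33679 + 315.0 = 527.8385, v = 580.9·(+0.02155)/1.33679 + 257.0 = 266.3659
M2: Pc = R·M2+t = (+0.72734, -0.20206, +1.31248); u = 412.3·(+0.72734)/1.31248 + 315.0 = 543.4858, v = 580.9·(-0.20206)/1.31248 + 257.0 = 167.5669
M3: Pc = R·M3+t = (+0.50272, -0.24035, +1.32041); u = 412.3·(+0.50272)/1.32041 + 315.0 = 471.9748, v = 580.9·(-0.24035)/1.32041 + 257.0 = 151.2592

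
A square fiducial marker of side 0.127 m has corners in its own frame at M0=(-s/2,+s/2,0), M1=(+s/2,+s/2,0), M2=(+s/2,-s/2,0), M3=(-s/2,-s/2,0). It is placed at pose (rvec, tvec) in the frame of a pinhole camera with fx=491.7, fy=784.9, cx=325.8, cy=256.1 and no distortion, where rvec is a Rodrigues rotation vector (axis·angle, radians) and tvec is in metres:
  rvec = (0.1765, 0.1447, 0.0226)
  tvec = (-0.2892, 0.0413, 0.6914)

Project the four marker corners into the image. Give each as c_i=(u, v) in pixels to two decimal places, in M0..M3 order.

Intrinsics K: fx=491.7, fy=784.9, cx=325.8, cy=256.1
Marker side s = 0.127 m; corners in marker frame (Z=0):
  M0 = (-0.0635, +0.0635, 0)
  M1 = (+0.0635, +0.0635, 0)
  M2 = (+0.0635, -0.0635, 0)
  M3 = (-0.0635, -0.0635, 0)
rvec = (0.1765, 0.1447, 0.0226), |rvec| = θ = 0.22935 rad = 13.141°
Rodrigues: sinθ=0.22734, 1−cosθ=0.02619; R = I + sinθ·[k]× + (1−cosθ)·[k]×²:
    [+0.98932 -0.00969 +0.14542]
    [+0.03512 +0.98424 -0.17333]
    [-0.14145 +0.17658 +0.97407]
t = (-0.2892, 0.0413, 0.6914) m
M0: Pc = R·M0+t = (-0.35264, +0.10157, +0.71160); u = 491.7·(-0.35264)/0.71160 + 325.8 = 82.1338, v = 784.9·(+0.10157)/0.71160 + 256.1 = 368.1324
M1: Pc = R·M1+t = (-0.22699, +0.10603, +0.69363); u = 491.7·(-0.22699)/0.69363 + 325.8 = 164.8894, v = 784.9·(+0.10603)/0.69363 + 256.1 = 376.0804
M2: Pc = R·M2+t = (-0.22576, -0.01897, +0.67120); u = 491.7·(-0.22576)/0.67120 + 325.8 = 160.4145, v = 784.9·(-0.01897)/0.67120 + 256.1 = 233.9176
M3: Pc = R·M3+t = (-0.35141, -0.02343, +0.68917); u = 491.7·(-0.35141)/0.68917 + 325.8 = 75.0825, v = 784.9·(-0.02343)/0.68917 + 256.1 = 229.4165

c0=(82.13, 368.13) c1=(164.89, 376.08) c2=(160.41, 233.92) c3=(75.08, 229.42)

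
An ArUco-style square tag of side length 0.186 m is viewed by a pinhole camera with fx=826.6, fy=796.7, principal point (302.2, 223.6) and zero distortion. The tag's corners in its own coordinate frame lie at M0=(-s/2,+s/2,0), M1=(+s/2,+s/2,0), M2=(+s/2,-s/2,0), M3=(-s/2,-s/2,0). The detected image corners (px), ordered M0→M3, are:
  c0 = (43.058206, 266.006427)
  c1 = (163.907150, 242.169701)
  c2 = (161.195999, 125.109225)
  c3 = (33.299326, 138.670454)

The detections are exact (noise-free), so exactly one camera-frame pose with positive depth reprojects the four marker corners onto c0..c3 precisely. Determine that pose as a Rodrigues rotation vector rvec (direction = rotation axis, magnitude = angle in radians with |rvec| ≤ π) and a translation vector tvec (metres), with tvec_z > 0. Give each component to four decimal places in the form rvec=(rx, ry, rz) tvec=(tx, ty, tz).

Intrinsics K: fx=826.6, fy=796.7, cx=302.2, cy=223.6
Marker side s = 0.186 m; corners in marker frame (Z=0):
  M0 = (-0.0930, +0.0930, 0)
  M1 = (+0.0930, +0.0930, 0)
  M2 = (+0.0930, -0.0930, 0)
  M3 = (-0.0930, -0.0930, 0)
Detected image corners:
  c0 = (43.058206, 266.006427) px
  c1 = (163.907150, 242.169701) px
  c2 = (161.195999, 125.109225) px
  c3 = (33.299326, 138.670454) px
Planar DLT: solve 8×8 A·h = b for H (H[2,2]=1):
  H  [+717.84993 +60.73637 +103.30855]
  H  [-5.73836 +709.71551 +194.14877]
  H  [+0.49491 +0.27985 +1.00000]
B = K⁻¹H; ‖b₁‖=0.859617, ‖b₂‖=0.859617; λ = 2/(‖b₁‖+‖b₂‖) = 1.163309, sign → tz>0 ⇒ λ=+1.163309
r₁ = λ·B[:,0] = (+0.79977,-0.16996,+0.57574); r₂ = λ·B[:,1] = (-0.03354,+0.94493,+0.32555)
r₃ = r₁×r₂ = (-0.59936,-0.27968,+0.75003); SVD([r₁ r₂ r₃]) → R = UVᵀ:
  R  [+0.79977 -0.03354 -0.59936]
  R  [-0.16996 +0.94493 -0.27968]
  R  [+0.57574 +0.32555 +0.75003]
t = (-0.27991, -0.04300, +1.16331) m
tr R = 2.494737; θ = arccos((tr R − 1)/2) = 0.726704 rad = 41.637°
axis k = ((R−Rᵀ)₃₂, (R−Rᵀ)₁₃, (R−Rᵀ)₂₁) / (2 sinθ) = (+0.455459, -0.884317, -0.102664)
rvec = θ·k = (+0.330984, -0.642637, -0.074607)

rvec=(0.3310, -0.6426, -0.0746) tvec=(-0.2799, -0.0430, 1.1633)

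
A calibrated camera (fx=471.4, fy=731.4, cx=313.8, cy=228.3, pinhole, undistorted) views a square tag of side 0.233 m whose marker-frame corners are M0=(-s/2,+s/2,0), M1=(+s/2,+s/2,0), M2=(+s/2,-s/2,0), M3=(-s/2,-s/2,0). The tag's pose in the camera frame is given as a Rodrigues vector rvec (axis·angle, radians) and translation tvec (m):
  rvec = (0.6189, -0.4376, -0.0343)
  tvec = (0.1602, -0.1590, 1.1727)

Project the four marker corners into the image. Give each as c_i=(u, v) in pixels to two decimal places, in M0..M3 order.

c0=(330.77, 200.63) c1=(407.27, 181.31) c2=(427.36, 55.01) c3=(343.02, 66.01)

Intrinsics K: fx=471.4, fy=731.4, cx=313.8, cy=228.3
Marker side s = 0.233 m; corners in marker frame (Z=0):
  M0 = (-0.1165, +0.1165, 0)
  M1 = (+0.1165, +0.1165, 0)
  M2 = (+0.1165, -0.1165, 0)
  M3 = (-0.1165, -0.1165, 0)
rvec = (0.6189, -0.4376, -0.0343), |rvec| = θ = 0.75875 rad = 43.473°
Rodrigues: sinθ=0.68802, 1−cosθ=0.27431; R = I + sinθ·[k]× + (1−cosθ)·[k]×²:
    [+0.90820 -0.09794 -0.40692]
    [-0.16014 +0.81693 -0.55405]
    [+0.38669 +0.56835 +0.72625]
t = (0.1602, -0.1590, 1.1727) m
M0: Pc = R·M0+t = (+0.04298, -0.04517, +1.19386); u = 471.4·(+0.04298)/1.19386 + 313.8 = 330.7727, v = 731.4·(-0.04517)/1.19386 + 228.3 = 200.6272
M1: Pc = R·M1+t = (+0.25460, -0.08248, +1.28396); u = 471.4·(+0.25460)/1.28396 + 313.8 = 407.2733, v = 731.4·(-0.08248)/1.28396 + 228.3 = 181.3136
M2: Pc = R·M2+t = (+0.27742, -0.27283, +1.15154); u = 471.4·(+0.27742)/1.15154 + 313.8 = 427.3644, v = 731.4·(-0.27283)/1.15154 + 228.3 = 55.0118
M3: Pc = R·M3+t = (+0.06580, -0.23552, +1.06144); u = 471.4·(+0.06580)/1.06144 + 313.8 = 343.0249, v = 731.4·(-0.23552)/1.06144 + 228.3 = 66.0140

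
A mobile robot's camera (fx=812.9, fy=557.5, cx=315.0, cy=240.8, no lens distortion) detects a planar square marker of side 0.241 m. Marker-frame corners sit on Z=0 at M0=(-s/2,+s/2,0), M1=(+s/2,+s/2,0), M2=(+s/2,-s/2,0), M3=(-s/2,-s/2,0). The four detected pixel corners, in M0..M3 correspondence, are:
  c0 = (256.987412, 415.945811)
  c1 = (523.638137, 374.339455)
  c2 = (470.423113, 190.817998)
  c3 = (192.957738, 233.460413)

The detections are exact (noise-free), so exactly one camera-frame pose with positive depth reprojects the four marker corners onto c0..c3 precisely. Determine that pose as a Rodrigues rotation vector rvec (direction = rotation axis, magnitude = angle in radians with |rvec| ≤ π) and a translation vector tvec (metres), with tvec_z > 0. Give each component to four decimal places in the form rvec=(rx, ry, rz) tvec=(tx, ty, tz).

Intrinsics K: fx=812.9, fy=557.5, cx=315.0, cy=240.8
Marker side s = 0.241 m; corners in marker frame (Z=0):
  M0 = (-0.1205, +0.1205, 0)
  M1 = (+0.1205, +0.1205, 0)
  M2 = (+0.1205, -0.1205, 0)
  M3 = (-0.1205, -0.1205, 0)
Detected image corners:
  c0 = (256.987412, 415.945811) px
  c1 = (523.638137, 374.339455) px
  c2 = (470.423113, 190.817998) px
  c3 = (192.957738, 233.460413) px
Planar DLT: solve 8×8 A·h = b for H (H[2,2]=1):
  H  [+1133.41250 +301.68083 +361.79975]
  H  [-170.56029 +808.53497 +305.39180]
  H  [+0.01379 +0.16197 +1.00000]
B = K⁻¹H; ‖b₁‖=1.423594, ‖b₂‖=1.423594; λ = 2/(‖b₁‖+‖b₂‖) = 0.702448, sign → tz>0 ⇒ λ=+0.702448
r₁ = λ·B[:,0] = (+0.97566,-0.21909,+0.00969); r₂ = λ·B[:,1] = (+0.21660,+0.96961,+0.11378)
r₃ = r₁×r₂ = (-0.03432,-0.10891,+0.99346); SVD([r₁ r₂ r₃]) → R = UVᵀ:
  R  [+0.97566 +0.21660 -0.03432]
  R  [-0.21909 +0.96961 -0.10891]
  R  [+0.00969 +0.11378 +0.99346]
t = (+0.04044, +0.08139, +0.70245) m
tr R = 2.938723; θ = arccos((tr R − 1)/2) = 0.248178 rad = 14.220°
axis k = ((R−Rᵀ)₃₂, (R−Rᵀ)₁₃, (R−Rᵀ)₂₁) / (2 sinθ) = (+0.453278, -0.089580, -0.886857)
rvec = θ·k = (+0.112493, -0.022232, -0.220098)

rvec=(0.1125, -0.0222, -0.2201) tvec=(0.0404, 0.0814, 0.7024)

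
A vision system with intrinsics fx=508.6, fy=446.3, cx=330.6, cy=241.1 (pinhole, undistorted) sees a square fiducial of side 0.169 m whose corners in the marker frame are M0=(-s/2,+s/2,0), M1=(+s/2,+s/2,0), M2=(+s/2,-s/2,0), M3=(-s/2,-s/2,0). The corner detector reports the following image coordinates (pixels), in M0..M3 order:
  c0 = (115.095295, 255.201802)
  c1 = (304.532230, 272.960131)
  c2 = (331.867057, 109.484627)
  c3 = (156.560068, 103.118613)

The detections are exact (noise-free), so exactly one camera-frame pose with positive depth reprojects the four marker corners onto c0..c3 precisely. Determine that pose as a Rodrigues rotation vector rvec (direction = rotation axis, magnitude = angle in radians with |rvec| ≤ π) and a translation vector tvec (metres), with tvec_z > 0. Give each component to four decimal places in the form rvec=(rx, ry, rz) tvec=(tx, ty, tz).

Intrinsics K: fx=508.6, fy=446.3, cx=330.6, cy=241.1
Marker side s = 0.169 m; corners in marker frame (Z=0):
  M0 = (-0.0845, +0.0845, 0)
  M1 = (+0.0845, +0.0845, 0)
  M2 = (+0.0845, -0.0845, 0)
  M3 = (-0.0845, -0.0845, 0)
Detected image corners:
  c0 = (115.095295, 255.201802) px
  c1 = (304.532230, 272.960131) px
  c2 = (331.867057, 109.484627) px
  c3 = (156.560068, 103.118613) px
Planar DLT: solve 8×8 A·h = b for H (H[2,2]=1):
  H  [+989.47906 -325.54532 +224.80698]
  H  [-1.73816 +834.09757 +181.45199]
  H  [-0.38662 -0.53138 +1.00000]
B = K⁻¹H; ‖b₁‖=2.239964, ‖b₂‖=2.239964; λ = 2/(‖b₁‖+‖b₂‖) = 0.446436, sign → tz>0 ⇒ λ=+0.446436
r₁ = λ·B[:,0] = (+0.98073,+0.09150,-0.17260); r₂ = λ·B[:,1] = (-0.13155,+0.96251,-0.23723)
r₃ = r₁×r₂ = (+0.14442,+0.25536,+0.95600); SVD([r₁ r₂ r₃]) → R = UVᵀ:
  R  [+0.98073 -0.13155 +0.14442]
  R  [+0.09150 +0.96251 +0.25536]
  R  [-0.17260 -0.23723 +0.95600]
t = (-0.09286, -0.05967, +0.44644) m
tr R = 2.899236; θ = arccos((tr R − 1)/2) = 0.318781 rad = 18.265°
axis k = ((R−Rᵀ)₃₂, (R−Rᵀ)₁₃, (R−Rᵀ)₂₁) / (2 sinθ) = (-0.785856, +0.505765, +0.355855)
rvec = θ·k = (-0.250516, +0.161228, +0.113440)

rvec=(-0.2505, 0.1612, 0.1134) tvec=(-0.0929, -0.0597, 0.4464)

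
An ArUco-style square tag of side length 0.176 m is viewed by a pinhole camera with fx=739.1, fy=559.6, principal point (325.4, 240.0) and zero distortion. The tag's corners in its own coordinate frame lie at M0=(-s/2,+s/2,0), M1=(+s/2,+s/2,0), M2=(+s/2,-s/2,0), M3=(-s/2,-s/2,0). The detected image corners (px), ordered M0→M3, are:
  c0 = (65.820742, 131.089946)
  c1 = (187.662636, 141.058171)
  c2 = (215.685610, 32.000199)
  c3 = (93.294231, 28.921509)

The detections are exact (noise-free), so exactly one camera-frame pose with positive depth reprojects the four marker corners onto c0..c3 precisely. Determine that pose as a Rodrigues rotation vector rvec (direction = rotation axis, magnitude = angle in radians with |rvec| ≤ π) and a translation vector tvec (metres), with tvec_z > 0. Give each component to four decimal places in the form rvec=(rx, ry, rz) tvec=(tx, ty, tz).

rvec=(-0.0822, 0.3328, 0.1702) tvec=(-0.2282, -0.2536, 0.9034)

Intrinsics K: fx=739.1, fy=559.6, cx=325.4, cy=240.0
Marker side s = 0.176 m; corners in marker frame (Z=0):
  M0 = (-0.0880, +0.0880, 0)
  M1 = (+0.0880, +0.0880, 0)
  M2 = (+0.0880, -0.0880, 0)
  M3 = (-0.0880, -0.0880, 0)
Detected image corners:
  c0 = (65.820742, 131.089946) px
  c1 = (187.662636, 141.058171) px
  c2 = (215.685610, 32.000199) px
  c3 = (93.294231, 28.921509) px
Planar DLT: solve 8×8 A·h = b for H (H[2,2]=1):
  H  [+642.23621 -165.74357 +138.71409]
  H  [+6.40024 +594.62637 +82.89330]
  H  [-0.36707 -0.05784 +1.00000]
B = K⁻¹H; ‖b₁‖=1.106932, ‖b₂‖=1.106932; λ = 2/(‖b₁‖+‖b₂‖) = 0.903398, sign → tz>0 ⇒ λ=+0.903398
r₁ = λ·B[:,0] = (+0.93100,+0.15255,-0.33161); r₂ = λ·B[:,1] = (-0.17958,+0.98235,-0.05225)
r₃ = r₁×r₂ = (+0.31779,+0.10820,+0.94197); SVD([r₁ r₂ r₃]) → R = UVᵀ:
  R  [+0.93100 -0.17958 +0.31779]
  R  [+0.15255 +0.98235 +0.10820]
  R  [-0.33161 -0.05225 +0.94197]
t = (-0.22819, -0.25363, +0.90340) m
tr R = 2.855321; θ = arccos((tr R − 1)/2) = 0.382698 rad = 21.927°
axis k = ((R−Rᵀ)₃₂, (R−Rᵀ)₁₃, (R−Rᵀ)₂₁) / (2 sinθ) = (-0.214844, +0.869523, +0.444715)
rvec = θ·k = (-0.082220, +0.332765, +0.170192)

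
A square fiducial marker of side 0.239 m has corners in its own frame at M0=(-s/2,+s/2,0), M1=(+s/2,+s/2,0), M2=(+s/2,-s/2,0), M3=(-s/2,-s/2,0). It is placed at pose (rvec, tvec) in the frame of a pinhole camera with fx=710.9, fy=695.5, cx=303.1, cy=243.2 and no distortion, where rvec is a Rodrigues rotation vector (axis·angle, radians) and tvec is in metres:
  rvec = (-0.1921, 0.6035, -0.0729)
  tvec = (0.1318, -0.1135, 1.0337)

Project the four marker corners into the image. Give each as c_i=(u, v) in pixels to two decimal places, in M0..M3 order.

Intrinsics K: fx=710.9, fy=695.5, cx=303.1, cy=243.2
Marker side s = 0.239 m; corners in marker frame (Z=0):
  M0 = (-0.1195, +0.1195, 0)
  M1 = (+0.1195, +0.1195, 0)
  M2 = (+0.1195, -0.1195, 0)
  M3 = (-0.1195, -0.1195, 0)
rvec = (-0.1921, 0.6035, -0.0729), |rvec| = θ = 0.63752 rad = 36.527°
Rodrigues: sinθ=0.59520, 1−cosθ=0.19642; R = I + sinθ·[k]× + (1−cosθ)·[k]×²:
    [+0.82141 +0.01203 +0.57021]
    [-0.12409 +0.97960 +0.15809]
    [-0.55667 -0.20061 +0.80614]
t = (0.1318, -0.1135, 1.0337) m
M0: Pc = R·M0+t = (+0.03508, +0.01839, +1.07625); u = 710.9·(+0.03508)/1.07625 + 303.1 = 326.2711, v = 695.5·(+0.01839)/1.07625 + 243.2 = 255.0845
M1: Pc = R·M1+t = (+0.23140, -0.01127, +0.94320); u = 710.9·(+0.23140)/0.94320 + 303.1 = 477.5051, v = 695.5·(-0.01127)/0.94320 + 243.2 = 234.8919
M2: Pc = R·M2+t = (+0.22852, -0.24539, +0.99115); u = 710.9·(+0.22852)/0.99115 + 303.1 = 467.0059, v = 695.5·(-0.24539)/0.99115 + 243.2 = 71.0070
M3: Pc = R·M3+t = (+0.03220, -0.21573, +1.12420); u = 710.9·(+0.03220)/1.12420 + 303.1 = 323.4644, v = 695.5·(-0.21573)/1.12420 + 243.2 = 109.7336

c0=(326.27, 255.08) c1=(477.51, 234.89) c2=(467.01, 71.01) c3=(323.46, 109.73)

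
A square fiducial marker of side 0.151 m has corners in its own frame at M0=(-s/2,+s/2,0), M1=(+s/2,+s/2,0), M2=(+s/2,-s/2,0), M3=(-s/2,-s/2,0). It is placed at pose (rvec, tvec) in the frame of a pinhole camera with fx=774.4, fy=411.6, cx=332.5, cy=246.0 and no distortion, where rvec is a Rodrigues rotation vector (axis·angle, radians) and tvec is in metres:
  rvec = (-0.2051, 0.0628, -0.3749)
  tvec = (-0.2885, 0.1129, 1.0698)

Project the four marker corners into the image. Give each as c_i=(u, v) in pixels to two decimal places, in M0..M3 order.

Intrinsics K: fx=774.4, fy=411.6, cx=332.5, cy=246.0
Marker side s = 0.151 m; corners in marker frame (Z=0):
  M0 = (-0.0755, +0.0755, 0)
  M1 = (+0.0755, +0.0755, 0)
  M2 = (+0.0755, -0.0755, 0)
  M3 = (-0.0755, -0.0755, 0)
rvec = (-0.2051, 0.0628, -0.3749), |rvec| = θ = 0.43193 rad = 24.748°
Rodrigues: sinθ=0.41862, 1−cosθ=0.09184; R = I + sinθ·[k]× + (1−cosθ)·[k]×²:
    [+0.92887 +0.35701 +0.09872]
    [-0.36969 +0.91010 +0.18719]
    [-0.02301 -0.21037 +0.97735]
t = (-0.2885, 0.1129, 1.0698) m
M0: Pc = R·M0+t = (-0.33168, +0.20952, +1.05565); u = 774.4·(-0.33168)/1.05565 + 332.5 = 89.1918, v = 411.6·(+0.20952)/1.05565 + 246.0 = 327.6937
M1: Pc = R·M1+t = (-0.19142, +0.15370, +1.05218); u = 774.4·(-0.19142)/1.05218 + 332.5 = 191.6185, v = 411.6·(+0.15370)/1.05218 + 246.0 = 306.1260
M2: Pc = R·M2+t = (-0.24532, +0.01628, +1.08395); u = 774.4·(-0.24532)/1.08395 + 332.5 = 157.2334, v = 411.6·(+0.01628)/1.08395 + 246.0 = 252.1802
M3: Pc = R·M3+t = (-0.38558, +0.07210, +1.08742); u = 774.4·(-0.38558)/1.08742 + 332.5 = 57.9087, v = 411.6·(+0.07210)/1.08742 + 246.0 = 273.2902

c0=(89.19, 327.69) c1=(191.62, 306.13) c2=(157.23, 252.18) c3=(57.91, 273.29)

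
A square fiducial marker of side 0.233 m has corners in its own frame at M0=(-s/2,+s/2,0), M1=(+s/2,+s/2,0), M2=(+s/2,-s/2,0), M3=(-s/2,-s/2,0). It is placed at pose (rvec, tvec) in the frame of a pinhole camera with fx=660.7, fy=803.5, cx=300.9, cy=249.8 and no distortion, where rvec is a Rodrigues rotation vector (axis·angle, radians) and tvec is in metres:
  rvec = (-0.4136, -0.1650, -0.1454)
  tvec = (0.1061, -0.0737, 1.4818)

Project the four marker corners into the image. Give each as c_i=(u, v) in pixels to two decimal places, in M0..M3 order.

Intrinsics K: fx=660.7, fy=803.5, cx=300.9, cy=249.8
Marker side s = 0.233 m; corners in marker frame (Z=0):
  M0 = (-0.1165, +0.1165, 0)
  M1 = (+0.1165, +0.1165, 0)
  M2 = (+0.1165, -0.1165, 0)
  M3 = (-0.1165, -0.1165, 0)
rvec = (-0.4136, -0.1650, -0.1454), |rvec| = θ = 0.46843 rad = 26.839°
Rodrigues: sinθ=0.45149, 1−cosθ=0.10772; R = I + sinθ·[k]× + (1−cosθ)·[k]×²:
    [+0.97626 +0.17364 -0.12951]
    [-0.10664 +0.90564 +0.41042]
    [+0.18855 -0.38686 +0.90265]
t = (0.1061, -0.0737, 1.4818) m
M0: Pc = R·M0+t = (+0.01260, +0.04423, +1.41476); u = 660.7·(+0.01260)/1.41476 + 300.9 = 306.7822, v = 803.5·(+0.04423)/1.41476 + 249.8 = 274.9203
M1: Pc = R·M1+t = (+0.24006, +0.01938, +1.45870); u = 660.7·(+0.24006)/1.45870 + 300.9 = 409.6339, v = 803.5·(+0.01938)/1.45870 + 249.8 = 260.4773
M2: Pc = R·M2+t = (+0.19960, -0.19163, +1.54884); u = 660.7·(+0.19960)/1.54884 + 300.9 = 386.0469, v = 803.5·(-0.19163)/1.54884 + 249.8 = 150.3865
M3: Pc = R·M3+t = (-0.02786, -0.16678, +1.50490); u = 660.7·(-0.02786)/1.50490 + 300.9 = 288.6672, v = 803.5·(-0.16678)/1.50490 + 249.8 = 160.7505

c0=(306.78, 274.92) c1=(409.63, 260.48) c2=(386.05, 150.39) c3=(288.67, 160.75)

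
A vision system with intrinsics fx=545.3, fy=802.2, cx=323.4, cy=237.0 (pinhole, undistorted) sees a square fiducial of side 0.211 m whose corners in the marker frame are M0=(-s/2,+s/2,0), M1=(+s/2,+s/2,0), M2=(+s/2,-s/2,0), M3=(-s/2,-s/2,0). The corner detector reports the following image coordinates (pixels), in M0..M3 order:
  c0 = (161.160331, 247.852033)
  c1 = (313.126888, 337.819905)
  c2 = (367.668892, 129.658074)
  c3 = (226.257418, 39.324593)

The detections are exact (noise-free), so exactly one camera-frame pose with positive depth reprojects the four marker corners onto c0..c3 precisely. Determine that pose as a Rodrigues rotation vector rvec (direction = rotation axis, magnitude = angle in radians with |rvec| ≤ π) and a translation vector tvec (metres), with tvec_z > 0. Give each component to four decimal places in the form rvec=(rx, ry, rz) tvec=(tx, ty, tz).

Intrinsics K: fx=545.3, fy=802.2, cx=323.4, cy=237.0
Marker side s = 0.211 m; corners in marker frame (Z=0):
  M0 = (-0.1055, +0.1055, 0)
  M1 = (+0.1055, +0.1055, 0)
  M2 = (+0.1055, -0.1055, 0)
  M3 = (-0.1055, -0.1055, 0)
Detected image corners:
  c0 = (161.160331, 247.852033) px
  c1 = (313.126888, 337.819905) px
  c2 = (367.668892, 129.658074) px
  c3 = (226.257418, 39.324593) px
Planar DLT: solve 8×8 A·h = b for H (H[2,2]=1):
  H  [+729.83506 -359.79680 +268.98421]
  H  [+452.27798 +933.25877 +186.13967]
  H  [+0.13250 -0.28699 +1.00000]
B = K⁻¹H; ‖b₁‖=1.371127, ‖b₂‖=1.371127; λ = 2/(‖b₁‖+‖b₂‖) = 0.729327, sign → tz>0 ⇒ λ=+0.729327
r₁ = λ·B[:,0] = (+0.91883,+0.38264,+0.09663); r₂ = λ·B[:,1] = (-0.35709,+0.91032,-0.20931)
r₃ = r₁×r₂ = (-0.16806,+0.15781,+0.97306); SVD([r₁ r₂ r₃]) → R = UVᵀ:
  R  [+0.91883 -0.35709 -0.16806]
  R  [+0.38264 +0.91032 +0.15781]
  R  [+0.09663 -0.20931 +0.97306]
t = (-0.07278, -0.04624, +0.72933) m
tr R = 2.802210; θ = arccos((tr R − 1)/2) = 0.448485 rad = 25.696°
axis k = ((R−Rᵀ)₃₂, (R−Rᵀ)₁₃, (R−Rᵀ)₂₁) / (2 sinθ) = (-0.423341, -0.305225, +0.853007)
rvec = θ·k = (-0.189862, -0.136889, +0.382561)

rvec=(-0.1899, -0.1369, 0.3826) tvec=(-0.0728, -0.0462, 0.7293)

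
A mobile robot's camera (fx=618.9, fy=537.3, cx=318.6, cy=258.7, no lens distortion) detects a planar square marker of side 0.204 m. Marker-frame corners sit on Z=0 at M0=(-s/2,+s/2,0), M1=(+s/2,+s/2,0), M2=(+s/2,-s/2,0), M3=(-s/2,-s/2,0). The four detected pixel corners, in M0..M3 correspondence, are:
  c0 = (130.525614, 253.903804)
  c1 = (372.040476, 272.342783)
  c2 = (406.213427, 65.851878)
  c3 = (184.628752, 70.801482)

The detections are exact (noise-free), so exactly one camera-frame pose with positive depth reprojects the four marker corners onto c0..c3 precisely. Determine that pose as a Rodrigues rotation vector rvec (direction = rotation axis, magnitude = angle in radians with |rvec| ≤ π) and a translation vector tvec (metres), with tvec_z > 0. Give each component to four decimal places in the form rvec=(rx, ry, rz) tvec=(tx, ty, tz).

Intrinsics K: fx=618.9, fy=537.3, cx=318.6, cy=258.7
Marker side s = 0.204 m; corners in marker frame (Z=0):
  M0 = (-0.1020, +0.1020, 0)
  M1 = (+0.1020, +0.1020, 0)
  M2 = (+0.1020, -0.1020, 0)
  M3 = (-0.1020, -0.1020, 0)
Detected image corners:
  c0 = (130.525614, 253.903804) px
  c1 = (372.040476, 272.342783) px
  c2 = (406.213427, 65.851878) px
  c3 = (184.628752, 70.801482) px
Planar DLT: solve 8×8 A·h = b for H (H[2,2]=1):
  H  [+976.54146 -364.24901 +267.81311]
  H  [-64.53512 +863.61501 +160.25738]
  H  [-0.57019 -0.53062 +1.00000]
B = K⁻¹H; ‖b₁‖=1.962414, ‖b₂‖=1.962414; λ = 2/(‖b₁‖+‖b₂‖) = 0.509576, sign → tz>0 ⇒ λ=+0.509576
r₁ = λ·B[:,0] = (+0.95362,+0.07869,-0.29056); r₂ = λ·B[:,1] = (-0.16072,+0.94924,-0.27039)
r₃ = r₁×r₂ = (+0.25453,+0.30454,+0.91786); SVD([r₁ r₂ r₃]) → R = UVᵀ:
  R  [+0.95362 -0.16072 +0.25453]
  R  [+0.07869 +0.94924 +0.30454]
  R  [-0.29056 -0.27039 +0.91786]
t = (-0.04182, -0.09336, +0.50958) m
tr R = 2.820719; θ = arccos((tr R − 1)/2) = 0.426645 rad = 24.445°
axis k = ((R−Rᵀ)₃₂, (R−Rᵀ)₁₃, (R−Rᵀ)₂₁) / (2 sinθ) = (-0.694670, +0.658604, +0.289266)
rvec = θ·k = (-0.296377, +0.280990, +0.123414)

rvec=(-0.2964, 0.2810, 0.1234) tvec=(-0.0418, -0.0934, 0.5096)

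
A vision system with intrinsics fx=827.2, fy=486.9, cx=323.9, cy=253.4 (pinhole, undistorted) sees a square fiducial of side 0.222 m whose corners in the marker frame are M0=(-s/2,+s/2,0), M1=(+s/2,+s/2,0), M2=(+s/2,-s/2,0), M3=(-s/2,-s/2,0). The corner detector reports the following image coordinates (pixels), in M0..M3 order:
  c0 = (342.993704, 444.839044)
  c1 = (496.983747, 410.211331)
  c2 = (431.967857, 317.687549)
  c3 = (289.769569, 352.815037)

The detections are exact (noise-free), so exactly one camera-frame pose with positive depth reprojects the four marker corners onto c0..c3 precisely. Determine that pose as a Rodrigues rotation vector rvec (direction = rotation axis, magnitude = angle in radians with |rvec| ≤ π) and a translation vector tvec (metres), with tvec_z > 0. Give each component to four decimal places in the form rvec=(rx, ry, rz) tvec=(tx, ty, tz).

rvec=(-0.3156, 0.2291, -0.3914) tvec=(0.0882, 0.2948, 1.1329)

Intrinsics K: fx=827.2, fy=486.9, cx=323.9, cy=253.4
Marker side s = 0.222 m; corners in marker frame (Z=0):
  M0 = (-0.1110, +0.1110, 0)
  M1 = (+0.1110, +0.1110, 0)
  M2 = (+0.1110, -0.1110, 0)
  M3 = (-0.1110, -0.1110, 0)
Detected image corners:
  c0 = (342.993704, 444.839044) px
  c1 = (496.983747, 410.211331) px
  c2 = (431.967857, 317.687549) px
  c3 = (289.769569, 352.815037) px
Planar DLT: solve 8×8 A·h = b for H (H[2,2]=1):
  H  [+611.93060 +147.52747 +388.29154]
  H  [-210.15412 +300.00252 +380.10466]
  H  [-0.13899 -0.30318 +1.00000]
B = K⁻¹H; ‖b₁‖=0.882684, ‖b₂‖=0.882684; λ = 2/(‖b₁‖+‖b₂‖) = 1.132908, sign → tz>0 ⇒ λ=+1.132908
r₁ = λ·B[:,0] = (+0.89974,-0.40703,-0.15747); r₂ = λ·B[:,1] = (+0.33654,+0.87679,-0.34347)
r₃ = r₁×r₂ = (+0.27787,+0.25604,+0.92587); SVD([r₁ r₂ r₃]) → R = UVᵀ:
  R  [+0.89974 +0.33654 +0.27787]
  R  [-0.40703 +0.87679 +0.25604]
  R  [-0.15747 -0.34347 +0.92587]
t = (+0.08819, +0.29481, +1.13291) m
tr R = 2.702401; θ = arccos((tr R − 1)/2) = 0.552528 rad = 31.658°
axis k = ((R−Rᵀ)₃₂, (R−Rᵀ)₁₃, (R−Rᵀ)₂₁) / (2 sinθ) = (-0.571139, +0.414729, -0.708378)
rvec = θ·k = (-0.315570, +0.229150, -0.391399)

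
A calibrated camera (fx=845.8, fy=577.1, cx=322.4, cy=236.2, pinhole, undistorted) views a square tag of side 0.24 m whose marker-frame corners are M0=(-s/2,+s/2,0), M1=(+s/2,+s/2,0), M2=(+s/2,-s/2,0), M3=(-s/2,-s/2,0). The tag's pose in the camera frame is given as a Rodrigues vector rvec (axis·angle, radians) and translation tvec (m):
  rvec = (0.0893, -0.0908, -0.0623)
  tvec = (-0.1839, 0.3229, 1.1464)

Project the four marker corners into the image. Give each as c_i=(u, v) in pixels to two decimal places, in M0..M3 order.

c0=(103.95, 462.70) c1=(280.64, 450.77) c2=(269.56, 334.74) c3=(89.20, 344.73)

Intrinsics K: fx=845.8, fy=577.1, cx=322.4, cy=236.2
Marker side s = 0.24 m; corners in marker frame (Z=0):
  M0 = (-0.1200, +0.1200, 0)
  M1 = (+0.1200, +0.1200, 0)
  M2 = (+0.1200, -0.1200, 0)
  M3 = (-0.1200, -0.1200, 0)
rvec = (0.0893, -0.0908, -0.0623), |rvec| = θ = 0.14178 rad = 8.123°
Rodrigues: sinθ=0.14130, 1−cosθ=0.01003; R = I + sinθ·[k]× + (1−cosθ)·[k]×²:
    [+0.99395 +0.05804 -0.09327]
    [-0.06614 +0.99408 -0.08618]
    [+0.08772 +0.09182 +0.99190]
t = (-0.1839, 0.3229, 1.1464) m
M0: Pc = R·M0+t = (-0.29621, +0.45013, +1.14689); u = 845.8·(-0.29621)/1.14689 + 322.4 = 103.9549, v = 577.1·(+0.45013)/1.14689 + 236.2 = 462.6972
M1: Pc = R·M1+t = (-0.05766, +0.43425, +1.16795); u = 845.8·(-0.05766)/1.16795 + 322.4 = 280.6431, v = 577.1·(+0.43425)/1.16795 + 236.2 = 450.7713
M2: Pc = R·M2+t = (-0.07159, +0.19567, +1.14591); u = 845.8·(-0.07159)/1.14591 + 322.4 = 269.5579, v = 577.1·(+0.19567)/1.14591 + 236.2 = 334.7448
M3: Pc = R·M3+t = (-0.31014, +0.21155, +1.12485); u = 845.8·(-0.31014)/1.12485 + 322.4 = 89.2005, v = 577.1·(+0.21155)/1.12485 + 236.2 = 344.7328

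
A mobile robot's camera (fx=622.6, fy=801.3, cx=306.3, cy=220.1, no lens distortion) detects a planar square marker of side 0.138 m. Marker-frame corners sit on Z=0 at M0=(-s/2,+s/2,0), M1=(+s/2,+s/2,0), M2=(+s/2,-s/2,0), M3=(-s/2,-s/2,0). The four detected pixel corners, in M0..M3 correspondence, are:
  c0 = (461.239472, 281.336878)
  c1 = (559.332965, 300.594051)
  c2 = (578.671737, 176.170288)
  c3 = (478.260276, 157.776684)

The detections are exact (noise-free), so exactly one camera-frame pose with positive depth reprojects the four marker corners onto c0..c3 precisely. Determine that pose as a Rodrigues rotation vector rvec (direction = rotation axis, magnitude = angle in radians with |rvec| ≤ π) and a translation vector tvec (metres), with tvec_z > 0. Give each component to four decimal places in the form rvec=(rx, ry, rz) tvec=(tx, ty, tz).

rvec=(0.1316, 0.0747, 0.1442) tvec=(0.2985, 0.0103, 0.8736)

Intrinsics K: fx=622.6, fy=801.3, cx=306.3, cy=220.1
Marker side s = 0.138 m; corners in marker frame (Z=0):
  M0 = (-0.0690, +0.0690, 0)
  M1 = (+0.0690, +0.0690, 0)
  M2 = (+0.0690, -0.0690, 0)
  M3 = (-0.0690, -0.0690, 0)
Detected image corners:
  c0 = (461.239472, 281.336878) px
  c1 = (559.332965, 300.594051) px
  c2 = (578.671737, 176.170288) px
  c3 = (478.260276, 157.776684) px
Planar DLT: solve 8×8 A·h = b for H (H[2,2]=1):
  H  [+680.64357 -50.84825 +519.02474]
  H  [+119.48225 +934.11813 +229.58722]
  H  [-0.07410 +0.15566 +1.00000]
B = K⁻¹H; ‖b₁‖=1.144725, ‖b₂‖=1.144725; λ = 2/(‖b₁‖+‖b₂‖) = 0.873572, sign → tz>0 ⇒ λ=+0.873572
r₁ = λ·B[:,0] = (+0.98686,+0.14804,-0.06473); r₂ = λ·B[:,1] = (-0.13824,+0.98102,+0.13598)
r₃ = r₁×r₂ = (+0.08364,-0.12525,+0.98859); SVD([r₁ r₂ r₃]) → R = UVᵀ:
  R  [+0.98686 -0.13824 +0.08364]
  R  [+0.14804 +0.98102 -0.12525]
  R  [-0.06473 +0.13598 +0.98859]
t = (+0.29847, +0.01034, +0.87357) m
tr R = 2.956474; θ = arccos((tr R − 1)/2) = 0.209010 rad = 11.975°
axis k = ((R−Rᵀ)₃₂, (R−Rᵀ)₁₃, (R−Rᵀ)₂₁) / (2 sinθ) = (+0.629486, +0.357532, +0.689868)
rvec = θ·k = (+0.131569, +0.074728, +0.144189)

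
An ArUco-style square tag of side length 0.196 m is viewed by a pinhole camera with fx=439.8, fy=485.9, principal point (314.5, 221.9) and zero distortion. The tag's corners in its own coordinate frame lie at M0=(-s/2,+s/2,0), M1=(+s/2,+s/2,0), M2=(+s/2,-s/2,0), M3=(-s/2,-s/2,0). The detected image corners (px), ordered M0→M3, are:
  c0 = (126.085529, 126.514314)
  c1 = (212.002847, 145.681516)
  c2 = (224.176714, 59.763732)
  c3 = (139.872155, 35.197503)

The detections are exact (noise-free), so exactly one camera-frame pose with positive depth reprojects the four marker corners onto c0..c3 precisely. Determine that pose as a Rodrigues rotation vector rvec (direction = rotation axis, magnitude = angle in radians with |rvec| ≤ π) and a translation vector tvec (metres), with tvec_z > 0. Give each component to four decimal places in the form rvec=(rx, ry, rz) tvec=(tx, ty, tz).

Intrinsics K: fx=439.8, fy=485.9, cx=314.5, cy=221.9
Marker side s = 0.196 m; corners in marker frame (Z=0):
  M0 = (-0.0980, +0.0980, 0)
  M1 = (+0.0980, +0.0980, 0)
  M2 = (+0.0980, -0.0980, 0)
  M3 = (-0.0980, -0.0980, 0)
Detected image corners:
  c0 = (126.085529, 126.514314) px
  c1 = (212.002847, 145.681516) px
  c2 = (224.176714, 59.763732) px
  c3 = (139.872155, 35.197503) px
Planar DLT: solve 8×8 A·h = b for H (H[2,2]=1):
  H  [+490.84067 -74.43086 +176.90973]
  H  [+141.23650 +447.33512 +91.92869]
  H  [+0.32256 -0.04748 +1.00000]
B = K⁻¹H; ‖b₁‖=0.953162, ‖b₂‖=0.953162; λ = 2/(‖b₁‖+‖b₂‖) = 1.049140, sign → tz>0 ⇒ λ=+1.049140
r₁ = λ·B[:,0] = (+0.92890,+0.15041,+0.33841); r₂ = λ·B[:,1] = (-0.14193,+0.98862,-0.04982)
r₃ = r₁×r₂ = (-0.34205,-0.00175,+0.93968); SVD([r₁ r₂ r₃]) → R = UVᵀ:
  R  [+0.92890 -0.14193 -0.34205]
  R  [+0.15041 +0.98862 -0.00175]
  R  [+0.33841 -0.04982 +0.93968]
t = (-0.32822, -0.28063, +1.04914) m
tr R = 2.857202; θ = arccos((tr R − 1)/2) = 0.380172 rad = 21.782°
axis k = ((R−Rᵀ)₃₂, (R−Rᵀ)₁₃, (R−Rᵀ)₂₁) / (2 sinθ) = (-0.064761, -0.916868, +0.393902)
rvec = θ·k = (-0.024620, -0.348568, +0.149750)

rvec=(-0.0246, -0.3486, 0.1498) tvec=(-0.3282, -0.2806, 1.0491)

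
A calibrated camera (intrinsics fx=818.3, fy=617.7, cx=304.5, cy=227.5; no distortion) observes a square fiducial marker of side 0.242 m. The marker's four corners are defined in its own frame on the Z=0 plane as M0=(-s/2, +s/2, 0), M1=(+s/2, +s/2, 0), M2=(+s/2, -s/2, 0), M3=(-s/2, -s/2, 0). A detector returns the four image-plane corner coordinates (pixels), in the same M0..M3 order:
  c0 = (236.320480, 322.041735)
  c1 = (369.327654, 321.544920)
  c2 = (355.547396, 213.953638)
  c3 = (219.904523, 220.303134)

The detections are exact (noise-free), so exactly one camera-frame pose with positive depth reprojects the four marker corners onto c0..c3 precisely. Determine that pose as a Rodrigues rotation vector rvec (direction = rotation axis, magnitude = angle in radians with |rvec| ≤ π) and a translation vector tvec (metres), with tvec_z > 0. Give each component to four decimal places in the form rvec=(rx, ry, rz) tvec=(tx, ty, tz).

Intrinsics K: fx=818.3, fy=617.7, cx=304.5, cy=227.5
Marker side s = 0.242 m; corners in marker frame (Z=0):
  M0 = (-0.1210, +0.1210, 0)
  M1 = (+0.1210, +0.1210, 0)
  M2 = (+0.1210, -0.1210, 0)
  M3 = (-0.1210, -0.1210, 0)
Detected image corners:
  c0 = (236.320480, 322.041735) px
  c1 = (369.327654, 321.544920) px
  c2 = (355.547396, 213.953638) px
  c3 = (219.904523, 220.303134) px
Planar DLT: solve 8×8 A·h = b for H (H[2,2]=1):
  H  [+487.79349 +94.03335 +293.52299]
  H  [-75.31276 +460.90791 +270.18339]
  H  [-0.22758 +0.10666 +1.00000]
B = K⁻¹H; ‖b₁‖=0.718833, ‖b₂‖=0.718833; λ = 2/(‖b₁‖+‖b₂‖) = 1.391144, sign → tz>0 ⇒ λ=+1.391144
r₁ = λ·B[:,0] = (+0.94708,-0.05301,-0.31659); r₂ = λ·B[:,1] = (+0.10465,+0.98338,+0.14838)
r₃ = r₁×r₂ = (+0.30347,-0.17366,+0.93688); SVD([r₁ r₂ r₃]) → R = UVᵀ:
  R  [+0.94708 +0.10465 +0.30347]
  R  [-0.05301 +0.98338 -0.17366]
  R  [-0.31659 +0.14838 +0.93688]
t = (-0.01866, +0.09613, +1.39114) m
tr R = 2.867340; θ = arccos((tr R − 1)/2) = 0.366270 rad = 20.986°
axis k = ((R−Rᵀ)₃₂, (R−Rᵀ)₁₃, (R−Rᵀ)₂₁) / (2 sinθ) = (+0.449609, +0.865681, -0.220110)
rvec = θ·k = (+0.164678, +0.317073, -0.080620)

rvec=(0.1647, 0.3171, -0.0806) tvec=(-0.0187, 0.0961, 1.3911)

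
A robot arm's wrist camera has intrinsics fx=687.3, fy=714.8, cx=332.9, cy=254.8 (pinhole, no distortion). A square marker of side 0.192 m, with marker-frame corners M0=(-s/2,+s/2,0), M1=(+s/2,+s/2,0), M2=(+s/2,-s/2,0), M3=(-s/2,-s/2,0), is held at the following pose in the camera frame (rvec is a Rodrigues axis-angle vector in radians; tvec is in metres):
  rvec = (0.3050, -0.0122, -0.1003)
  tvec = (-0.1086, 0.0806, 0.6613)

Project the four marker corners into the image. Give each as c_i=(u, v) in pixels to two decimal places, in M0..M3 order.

c0=(138.96, 442.53) c1=(329.12, 422.72) c2=(308.58, 232.03) c3=(101.11, 253.84)

Intrinsics K: fx=687.3, fy=714.8, cx=332.9, cy=254.8
Marker side s = 0.192 m; corners in marker frame (Z=0):
  M0 = (-0.0960, +0.0960, 0)
  M1 = (+0.0960, +0.0960, 0)
  M2 = (+0.0960, -0.0960, 0)
  M3 = (-0.0960, -0.0960, 0)
rvec = (0.3050, -0.0122, -0.1003), |rvec| = θ = 0.32130 rad = 18.409°
Rodrigues: sinθ=0.31580, 1−cosθ=0.05117; R = I + sinθ·[k]× + (1−cosθ)·[k]×²:
    [+0.99494 +0.09674 -0.02716]
    [-0.10043 +0.94890 -0.29917]
    [-0.00317 +0.30039 +0.95381]
t = (-0.1086, 0.0806, 0.6613) m
M0: Pc = R·M0+t = (-0.19483, +0.18134, +0.69044); u = 687.3·(-0.19483)/0.69044 + 332.9 = 138.9593, v = 714.8·(+0.18134)/0.69044 + 254.8 = 442.5328
M1: Pc = R·M1+t = (-0.00380, +0.16205, +0.68983); u = 687.3·(-0.00380)/0.68983 + 332.9 = 329.1150, v = 714.8·(+0.16205)/0.68983 + 254.8 = 422.7186
M2: Pc = R·M2+t = (-0.02237, -0.02014, +0.63216); u = 687.3·(-0.02237)/0.63216 + 332.9 = 308.5757, v = 714.8·(-0.02014)/0.63216 + 254.8 = 232.0323
M3: Pc = R·M3+t = (-0.21340, -0.00085, +0.63277); u = 687.3·(-0.21340)/0.63277 + 332.9 = 101.1079, v = 714.8·(-0.00085)/0.63277 + 254.8 = 253.8361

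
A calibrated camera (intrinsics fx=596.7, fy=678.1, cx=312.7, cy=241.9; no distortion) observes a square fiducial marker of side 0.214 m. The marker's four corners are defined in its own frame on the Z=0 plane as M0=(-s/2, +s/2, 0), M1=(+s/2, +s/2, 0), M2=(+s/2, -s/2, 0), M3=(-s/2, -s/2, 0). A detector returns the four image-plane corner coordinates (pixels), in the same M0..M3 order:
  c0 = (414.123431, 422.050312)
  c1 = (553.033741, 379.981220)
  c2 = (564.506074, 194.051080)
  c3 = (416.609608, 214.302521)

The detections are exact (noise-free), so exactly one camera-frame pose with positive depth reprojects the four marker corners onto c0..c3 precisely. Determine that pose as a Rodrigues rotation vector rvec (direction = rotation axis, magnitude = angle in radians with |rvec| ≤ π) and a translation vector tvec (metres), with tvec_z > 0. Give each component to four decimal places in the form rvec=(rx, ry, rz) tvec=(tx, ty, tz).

rvec=(0.2190, -0.4256, -0.0746) tvec=(0.2111, 0.0657, 0.7053)

Intrinsics K: fx=596.7, fy=678.1, cx=312.7, cy=241.9
Marker side s = 0.214 m; corners in marker frame (Z=0):
  M0 = (-0.1070, +0.1070, 0)
  M1 = (+0.1070, +0.1070, 0)
  M2 = (+0.1070, -0.1070, 0)
  M3 = (-0.1070, -0.1070, 0)
Detected image corners:
  c0 = (414.123431, 422.050312) px
  c1 = (553.033741, 379.981220) px
  c2 = (564.506074, 194.051080) px
  c3 = (416.609608, 214.302521) px
Planar DLT: solve 8×8 A·h = b for H (H[2,2]=1):
  H  [+946.37530 +122.21297 +491.31150]
  H  [+24.72365 +1013.68762 +305.02337]
  H  [+0.56868 +0.32050 +1.00000]
B = K⁻¹H; ‖b₁‖=1.417755, ‖b₂‖=1.417755; λ = 2/(‖b₁‖+‖b₂‖) = 0.705340, sign → tz>0 ⇒ λ=+0.705340
r₁ = λ·B[:,0] = (+0.90848,-0.11737,+0.40111); r₂ = λ·B[:,1] = (+0.02600,+0.97377,+0.22606)
r₃ = r₁×r₂ = (-0.41712,-0.19494,+0.88770); SVD([r₁ r₂ r₃]) → R = UVᵀ:
  R  [+0.90848 +0.02600 -0.41712]
  R  [-0.11737 +0.97377 -0.19494]
  R  [+0.40111 +0.22606 +0.88770]
t = (+0.21113, +0.06566, +0.70534) m
tr R = 2.769941; θ = arccos((tr R − 1)/2) = 0.484366 rad = 27.752°
axis k = ((R−Rᵀ)₃₂, (R−Rᵀ)₁₃, (R−Rᵀ)₂₁) / (2 sinθ) = (+0.452060, -0.878602, -0.153948)
rvec = θ·k = (+0.218963, -0.425565, -0.074567)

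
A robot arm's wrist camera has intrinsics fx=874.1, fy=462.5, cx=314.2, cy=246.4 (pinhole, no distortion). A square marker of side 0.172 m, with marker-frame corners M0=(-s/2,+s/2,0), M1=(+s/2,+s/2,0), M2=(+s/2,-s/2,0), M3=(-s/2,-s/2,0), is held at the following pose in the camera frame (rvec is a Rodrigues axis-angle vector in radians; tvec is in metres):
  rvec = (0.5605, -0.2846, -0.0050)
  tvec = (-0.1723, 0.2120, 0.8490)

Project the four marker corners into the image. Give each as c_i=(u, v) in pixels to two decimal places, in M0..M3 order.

c0=(52.22, 401.37) c1=(222.77, 386.57) c2=(225.97, 320.27) c3=(35.88, 332.92)

Intrinsics K: fx=874.1, fy=462.5, cx=314.2, cy=246.4
Marker side s = 0.172 m; corners in marker frame (Z=0):
  M0 = (-0.0860, +0.0860, 0)
  M1 = (+0.0860, +0.0860, 0)
  M2 = (+0.0860, -0.0860, 0)
  M3 = (-0.0860, -0.0860, 0)
rvec = (0.5605, -0.2846, -0.0050), |rvec| = θ = 0.62864 rad = 36.018°
Rodrigues: sinθ=0.58804, 1−cosθ=0.19117; R = I + sinθ·[k]× + (1−cosθ)·[k]×²:
    [+0.96081 -0.07249 -0.26758]
    [-0.08184 +0.84801 -0.52362]
    [+0.26487 +0.52499 +0.80884]
t = (-0.1723, 0.2120, 0.8490) m
M0: Pc = R·M0+t = (-0.26116, +0.29197, +0.87137); u = 874.1·(-0.26116)/0.87137 + 314.2 = 52.2187, v = 462.5·(+0.29197)/0.87137 + 246.4 = 401.3685
M1: Pc = R·M1+t = (-0.09590, +0.27789, +0.91693); u = 874.1·(-0.09590)/0.91693 + 314.2 = 222.7747, v = 462.5·(+0.27789)/0.91693 + 246.4 = 386.5684
M2: Pc = R·M2+t = (-0.08344, +0.13203, +0.82663); u = 874.1·(-0.08344)/0.82663 + 314.2 = 225.9719, v = 462.5·(+0.13203)/0.82663 + 246.4 = 320.2722
M3: Pc = R·M3+t = (-0.24870, +0.14611, +0.78107); u = 874.1·(-0.24870)/0.78107 + 314.2 = 35.8845, v = 462.5·(+0.14611)/0.78107 + 246.4 = 332.9165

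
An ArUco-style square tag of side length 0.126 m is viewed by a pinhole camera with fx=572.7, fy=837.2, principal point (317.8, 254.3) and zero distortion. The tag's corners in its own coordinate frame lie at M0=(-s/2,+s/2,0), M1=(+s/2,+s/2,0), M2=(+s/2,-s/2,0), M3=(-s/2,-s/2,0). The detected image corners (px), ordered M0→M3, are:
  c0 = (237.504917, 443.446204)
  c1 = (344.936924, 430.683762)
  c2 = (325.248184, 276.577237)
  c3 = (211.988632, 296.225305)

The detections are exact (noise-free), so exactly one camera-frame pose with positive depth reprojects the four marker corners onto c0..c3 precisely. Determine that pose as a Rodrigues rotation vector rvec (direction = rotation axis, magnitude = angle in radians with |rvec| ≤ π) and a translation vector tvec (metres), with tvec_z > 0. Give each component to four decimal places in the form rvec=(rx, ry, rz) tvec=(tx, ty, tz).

rvec=(0.3253, 0.1754, -0.1532) tvec=(-0.0424, 0.0825, 0.6285)

Intrinsics K: fx=572.7, fy=837.2, cx=317.8, cy=254.3
Marker side s = 0.126 m; corners in marker frame (Z=0):
  M0 = (-0.0630, +0.0630, 0)
  M1 = (+0.0630, +0.0630, 0)
  M2 = (+0.0630, -0.0630, 0)
  M3 = (-0.0630, -0.0630, 0)
Detected image corners:
  c0 = (237.504917, 443.446204) px
  c1 = (344.936924, 430.683762) px
  c2 = (325.248184, 276.577237) px
  c3 = (211.988632, 296.225305) px
Planar DLT: solve 8×8 A·h = b for H (H[2,2]=1):
  H  [+788.06209 +314.98282 +279.18315]
  H  [-240.20307 +1369.85327 +364.18309]
  H  [-0.31078 +0.48280 +1.00000]
B = K⁻¹H; ‖b₁‖=1.591075, ‖b₂‖=1.591075; λ = 2/(‖b₁‖+‖b₂‖) = 0.628506, sign → tz>0 ⇒ λ=+0.628506
r₁ = λ·B[:,0] = (+0.97325,-0.12099,-0.19533); r₂ = λ·B[:,1] = (+0.17729,+0.93621,+0.30344)
r₃ = r₁×r₂ = (+0.14616,-0.32995,+0.93261); SVD([r₁ r₂ r₃]) → R = UVᵀ:
  R  [+0.97325 +0.17729 +0.14616]
  R  [-0.12099 +0.93621 -0.32995]
  R  [-0.19533 +0.30344 +0.93261]
t = (-0.04238, +0.08249, +0.62851) m
tr R = 2.842070; θ = arccos((tr R − 1)/2) = 0.400066 rad = 22.922°
axis k = ((R−Rᵀ)₃₂, (R−Rᵀ)₁₃, (R−Rᵀ)₂₁) / (2 sinθ) = (+0.813132, +0.438386, -0.382929)
rvec = θ·k = (+0.325307, +0.175384, -0.153197)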